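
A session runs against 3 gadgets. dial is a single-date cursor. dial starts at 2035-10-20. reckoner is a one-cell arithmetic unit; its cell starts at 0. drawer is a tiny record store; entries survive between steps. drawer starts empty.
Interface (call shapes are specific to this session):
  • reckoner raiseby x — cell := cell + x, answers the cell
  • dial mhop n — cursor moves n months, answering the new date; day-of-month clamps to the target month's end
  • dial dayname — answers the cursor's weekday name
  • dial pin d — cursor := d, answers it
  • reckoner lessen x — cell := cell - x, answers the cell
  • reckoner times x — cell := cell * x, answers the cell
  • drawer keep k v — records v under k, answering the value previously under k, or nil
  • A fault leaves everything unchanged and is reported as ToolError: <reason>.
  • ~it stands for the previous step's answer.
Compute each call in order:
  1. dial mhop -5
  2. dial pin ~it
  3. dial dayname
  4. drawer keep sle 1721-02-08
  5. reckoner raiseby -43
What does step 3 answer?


·→ dial mhop(n=-5)
·← 2035-05-20
·→ dial pin(d=~it)
·← 2035-05-20
·→ dial dayname()
·← Sunday
·→ drawer keep(k=sle, v=1721-02-08)
·← nil
·→ reckoner raiseby(x=-43)
·← -43

Answer: Sunday


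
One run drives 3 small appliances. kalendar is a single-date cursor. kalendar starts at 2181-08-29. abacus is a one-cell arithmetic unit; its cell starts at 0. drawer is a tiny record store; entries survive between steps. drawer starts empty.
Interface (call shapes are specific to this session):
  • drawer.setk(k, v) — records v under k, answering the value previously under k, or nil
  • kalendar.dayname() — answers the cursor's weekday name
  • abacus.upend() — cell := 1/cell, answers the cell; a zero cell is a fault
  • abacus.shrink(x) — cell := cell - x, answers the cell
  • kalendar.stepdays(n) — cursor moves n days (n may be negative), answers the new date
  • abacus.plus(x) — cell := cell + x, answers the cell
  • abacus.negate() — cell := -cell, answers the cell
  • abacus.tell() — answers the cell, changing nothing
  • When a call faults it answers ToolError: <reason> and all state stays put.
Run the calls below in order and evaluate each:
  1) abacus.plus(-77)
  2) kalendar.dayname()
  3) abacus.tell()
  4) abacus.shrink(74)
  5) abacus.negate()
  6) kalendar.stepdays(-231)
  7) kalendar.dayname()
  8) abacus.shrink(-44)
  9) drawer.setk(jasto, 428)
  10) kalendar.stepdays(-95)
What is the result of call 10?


I use plus on x='-77', and get -77.
Then dayname(), giving Wednesday.
I call tell(): -77.
I run shrink on x='74', and see -151.
Calling negate(), giving 151.
Next I call stepdays on n='-231': 2181-01-10.
Now I run dayname(), and see Wednesday.
I call shrink on x='-44', and observe 195.
Invoking setk on k='jasto', v='428', → nil.
I run stepdays on n='-95', and observe 2180-10-07.

Answer: 2180-10-07


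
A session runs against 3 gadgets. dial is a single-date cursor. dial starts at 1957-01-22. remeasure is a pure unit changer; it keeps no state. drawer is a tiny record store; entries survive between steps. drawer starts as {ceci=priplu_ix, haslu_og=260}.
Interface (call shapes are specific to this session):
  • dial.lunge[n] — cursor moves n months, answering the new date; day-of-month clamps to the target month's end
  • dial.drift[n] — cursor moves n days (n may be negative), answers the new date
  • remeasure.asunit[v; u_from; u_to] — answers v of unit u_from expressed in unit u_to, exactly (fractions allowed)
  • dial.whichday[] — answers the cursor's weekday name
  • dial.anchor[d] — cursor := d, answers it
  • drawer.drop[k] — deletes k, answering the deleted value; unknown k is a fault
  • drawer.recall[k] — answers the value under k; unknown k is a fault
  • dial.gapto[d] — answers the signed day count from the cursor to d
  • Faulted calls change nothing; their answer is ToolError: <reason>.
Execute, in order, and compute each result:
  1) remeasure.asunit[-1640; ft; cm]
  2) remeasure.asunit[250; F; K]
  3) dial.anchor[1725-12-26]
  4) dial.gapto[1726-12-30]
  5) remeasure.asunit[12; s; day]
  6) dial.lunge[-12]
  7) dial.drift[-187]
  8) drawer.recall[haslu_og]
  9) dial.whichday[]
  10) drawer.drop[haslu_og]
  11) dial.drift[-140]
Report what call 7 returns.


Answer: 1724-06-22

Derivation:
~$ remeasure.asunit -1640 ft cm
[out] -249936/5
~$ remeasure.asunit 250 F K
[out] 70967/180
~$ dial.anchor 1725-12-26
[out] 1725-12-26
~$ dial.gapto 1726-12-30
[out] 369
~$ remeasure.asunit 12 s day
[out] 1/7200
~$ dial.lunge -12
[out] 1724-12-26
~$ dial.drift -187
[out] 1724-06-22
~$ drawer.recall haslu_og
[out] 260
~$ dial.whichday
[out] Thursday
~$ drawer.drop haslu_og
[out] 260
~$ dial.drift -140
[out] 1724-02-03


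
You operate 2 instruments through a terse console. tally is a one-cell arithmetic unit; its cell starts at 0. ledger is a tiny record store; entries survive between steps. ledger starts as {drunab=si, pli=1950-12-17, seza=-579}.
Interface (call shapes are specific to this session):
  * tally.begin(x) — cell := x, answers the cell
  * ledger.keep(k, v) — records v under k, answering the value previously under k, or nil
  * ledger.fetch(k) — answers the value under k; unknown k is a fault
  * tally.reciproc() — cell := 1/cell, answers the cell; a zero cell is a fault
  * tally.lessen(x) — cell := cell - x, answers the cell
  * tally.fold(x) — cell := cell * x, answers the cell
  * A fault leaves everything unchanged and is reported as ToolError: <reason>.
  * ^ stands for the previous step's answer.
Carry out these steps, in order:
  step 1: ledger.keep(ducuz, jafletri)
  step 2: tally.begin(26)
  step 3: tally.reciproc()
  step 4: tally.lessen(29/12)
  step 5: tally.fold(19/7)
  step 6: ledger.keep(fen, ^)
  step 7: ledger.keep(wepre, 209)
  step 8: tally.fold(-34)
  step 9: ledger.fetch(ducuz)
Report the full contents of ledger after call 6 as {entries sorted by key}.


·→ ledger.keep(ducuz, jafletri)
·← nil
·→ tally.begin(26)
·← 26
·→ tally.reciproc()
·← 1/26
·→ tally.lessen(29/12)
·← -371/156
·→ tally.fold(19/7)
·← -1007/156
·→ ledger.keep(fen, ^)
·← nil
·→ ledger.keep(wepre, 209)
·← nil
·→ tally.fold(-34)
·← 17119/78
·→ ledger.fetch(ducuz)
·← jafletri

Answer: {drunab=si, ducuz=jafletri, fen=-1007/156, pli=1950-12-17, seza=-579}


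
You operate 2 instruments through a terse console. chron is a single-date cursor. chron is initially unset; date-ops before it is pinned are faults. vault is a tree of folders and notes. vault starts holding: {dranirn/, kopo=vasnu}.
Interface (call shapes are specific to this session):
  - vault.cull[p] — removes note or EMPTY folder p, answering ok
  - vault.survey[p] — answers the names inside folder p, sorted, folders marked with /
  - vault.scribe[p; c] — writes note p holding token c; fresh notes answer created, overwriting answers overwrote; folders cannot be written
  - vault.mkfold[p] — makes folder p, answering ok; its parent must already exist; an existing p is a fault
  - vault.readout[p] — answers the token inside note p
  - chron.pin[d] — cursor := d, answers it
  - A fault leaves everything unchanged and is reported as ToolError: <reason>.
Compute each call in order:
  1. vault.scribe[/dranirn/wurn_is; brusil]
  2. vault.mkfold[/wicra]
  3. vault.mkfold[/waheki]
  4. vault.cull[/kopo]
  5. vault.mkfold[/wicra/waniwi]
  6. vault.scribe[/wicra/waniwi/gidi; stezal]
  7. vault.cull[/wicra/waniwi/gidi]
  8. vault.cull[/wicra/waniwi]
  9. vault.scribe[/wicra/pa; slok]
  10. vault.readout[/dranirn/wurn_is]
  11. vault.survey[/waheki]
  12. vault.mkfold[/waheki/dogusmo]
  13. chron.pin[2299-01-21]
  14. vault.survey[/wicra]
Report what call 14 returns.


Answer: [pa]

Derivation:
→ scribe(p=/dranirn/wurn_is, c=brusil)
← created
→ mkfold(p=/wicra)
← ok
→ mkfold(p=/waheki)
← ok
→ cull(p=/kopo)
← ok
→ mkfold(p=/wicra/waniwi)
← ok
→ scribe(p=/wicra/waniwi/gidi, c=stezal)
← created
→ cull(p=/wicra/waniwi/gidi)
← ok
→ cull(p=/wicra/waniwi)
← ok
→ scribe(p=/wicra/pa, c=slok)
← created
→ readout(p=/dranirn/wurn_is)
← brusil
→ survey(p=/waheki)
← []
→ mkfold(p=/waheki/dogusmo)
← ok
→ pin(d=2299-01-21)
← 2299-01-21
→ survey(p=/wicra)
← [pa]


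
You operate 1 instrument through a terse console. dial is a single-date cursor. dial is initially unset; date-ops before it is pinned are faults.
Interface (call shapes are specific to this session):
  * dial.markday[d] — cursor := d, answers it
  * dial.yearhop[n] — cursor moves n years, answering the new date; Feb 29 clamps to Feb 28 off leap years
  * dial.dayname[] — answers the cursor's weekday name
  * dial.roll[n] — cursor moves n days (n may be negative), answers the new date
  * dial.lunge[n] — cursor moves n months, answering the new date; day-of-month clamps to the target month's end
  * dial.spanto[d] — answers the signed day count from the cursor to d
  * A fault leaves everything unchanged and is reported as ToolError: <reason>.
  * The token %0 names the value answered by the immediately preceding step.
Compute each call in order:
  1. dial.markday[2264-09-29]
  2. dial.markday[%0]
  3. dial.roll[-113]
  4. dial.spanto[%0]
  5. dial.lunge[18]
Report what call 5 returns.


Do: markday[2264-09-29]
See: 2264-09-29
Do: markday[%0]
See: 2264-09-29
Do: roll[-113]
See: 2264-06-08
Do: spanto[%0]
See: 0
Do: lunge[18]
See: 2265-12-08

Answer: 2265-12-08


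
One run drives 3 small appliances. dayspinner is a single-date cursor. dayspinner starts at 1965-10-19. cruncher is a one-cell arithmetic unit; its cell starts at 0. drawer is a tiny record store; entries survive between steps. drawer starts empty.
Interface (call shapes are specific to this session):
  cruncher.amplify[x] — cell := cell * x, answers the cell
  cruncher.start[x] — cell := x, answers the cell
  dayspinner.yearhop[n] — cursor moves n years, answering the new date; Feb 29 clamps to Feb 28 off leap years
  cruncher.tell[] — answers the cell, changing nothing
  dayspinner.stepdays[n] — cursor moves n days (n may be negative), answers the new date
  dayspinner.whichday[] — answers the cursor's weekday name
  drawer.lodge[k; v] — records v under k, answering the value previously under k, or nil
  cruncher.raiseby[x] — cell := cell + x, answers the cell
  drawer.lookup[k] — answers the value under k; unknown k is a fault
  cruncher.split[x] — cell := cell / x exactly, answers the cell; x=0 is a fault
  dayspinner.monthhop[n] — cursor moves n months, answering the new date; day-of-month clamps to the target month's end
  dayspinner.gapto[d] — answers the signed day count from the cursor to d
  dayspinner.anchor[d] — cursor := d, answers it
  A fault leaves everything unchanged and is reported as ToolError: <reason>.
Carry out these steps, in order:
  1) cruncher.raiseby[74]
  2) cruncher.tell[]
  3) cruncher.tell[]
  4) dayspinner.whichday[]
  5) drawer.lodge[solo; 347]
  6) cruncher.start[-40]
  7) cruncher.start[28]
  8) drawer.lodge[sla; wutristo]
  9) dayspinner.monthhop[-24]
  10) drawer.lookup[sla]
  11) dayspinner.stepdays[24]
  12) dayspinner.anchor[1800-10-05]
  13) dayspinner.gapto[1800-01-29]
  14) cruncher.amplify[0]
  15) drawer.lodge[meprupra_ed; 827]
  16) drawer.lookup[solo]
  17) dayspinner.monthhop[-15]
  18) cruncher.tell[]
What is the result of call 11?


Answer: 1963-11-12

Derivation:
Do: raiseby[x→74]
See: 74
Do: tell[]
See: 74
Do: tell[]
See: 74
Do: whichday[]
See: Tuesday
Do: lodge[k→solo; v→347]
See: nil
Do: start[x→-40]
See: -40
Do: start[x→28]
See: 28
Do: lodge[k→sla; v→wutristo]
See: nil
Do: monthhop[n→-24]
See: 1963-10-19
Do: lookup[k→sla]
See: wutristo
Do: stepdays[n→24]
See: 1963-11-12
Do: anchor[d→1800-10-05]
See: 1800-10-05
Do: gapto[d→1800-01-29]
See: -249
Do: amplify[x→0]
See: 0
Do: lodge[k→meprupra_ed; v→827]
See: nil
Do: lookup[k→solo]
See: 347
Do: monthhop[n→-15]
See: 1799-07-05
Do: tell[]
See: 0


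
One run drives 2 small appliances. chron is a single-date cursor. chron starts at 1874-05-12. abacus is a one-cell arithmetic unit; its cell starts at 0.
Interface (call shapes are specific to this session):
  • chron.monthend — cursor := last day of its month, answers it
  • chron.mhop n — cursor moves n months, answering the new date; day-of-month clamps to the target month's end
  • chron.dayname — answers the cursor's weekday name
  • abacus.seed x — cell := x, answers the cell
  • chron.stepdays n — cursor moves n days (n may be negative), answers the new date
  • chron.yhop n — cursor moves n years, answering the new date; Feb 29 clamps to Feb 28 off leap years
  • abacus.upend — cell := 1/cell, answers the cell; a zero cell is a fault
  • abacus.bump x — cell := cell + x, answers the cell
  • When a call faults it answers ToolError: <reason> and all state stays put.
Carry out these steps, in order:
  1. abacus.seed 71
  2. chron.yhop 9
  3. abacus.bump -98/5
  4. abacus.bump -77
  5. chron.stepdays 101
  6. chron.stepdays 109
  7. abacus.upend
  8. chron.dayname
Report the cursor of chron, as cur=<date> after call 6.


~$ abacus.seed x: 71
= 71
~$ chron.yhop n: 9
= 1883-05-12
~$ abacus.bump x: -98/5
= 257/5
~$ abacus.bump x: -77
= -128/5
~$ chron.stepdays n: 101
= 1883-08-21
~$ chron.stepdays n: 109
= 1883-12-08
~$ abacus.upend
= -5/128
~$ chron.dayname
= Saturday

Answer: cur=1883-12-08


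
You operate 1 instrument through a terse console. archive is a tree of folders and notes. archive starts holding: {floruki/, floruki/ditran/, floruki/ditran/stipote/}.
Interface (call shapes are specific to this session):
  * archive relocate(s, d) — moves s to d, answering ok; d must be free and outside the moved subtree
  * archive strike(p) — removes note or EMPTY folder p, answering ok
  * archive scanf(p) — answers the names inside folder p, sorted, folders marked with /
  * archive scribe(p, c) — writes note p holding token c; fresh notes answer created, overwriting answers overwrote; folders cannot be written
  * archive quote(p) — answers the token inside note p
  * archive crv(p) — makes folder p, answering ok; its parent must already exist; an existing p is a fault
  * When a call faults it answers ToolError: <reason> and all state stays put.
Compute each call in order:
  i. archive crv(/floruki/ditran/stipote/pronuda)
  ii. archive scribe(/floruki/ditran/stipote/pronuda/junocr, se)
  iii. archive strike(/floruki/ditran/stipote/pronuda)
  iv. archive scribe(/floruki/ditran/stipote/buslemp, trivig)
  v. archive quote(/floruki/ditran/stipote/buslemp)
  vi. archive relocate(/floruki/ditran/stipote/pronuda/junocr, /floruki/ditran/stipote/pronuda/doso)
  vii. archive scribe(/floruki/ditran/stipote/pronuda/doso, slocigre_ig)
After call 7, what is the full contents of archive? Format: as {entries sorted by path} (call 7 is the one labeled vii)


Then archive crv with p: /floruki/ditran/stipote/pronuda, and observe ok.
Using archive scribe with p: /floruki/ditran/stipote/pronuda/junocr, c: se, giving created.
I use archive strike with p: /floruki/ditran/stipote/pronuda, giving ToolError: not empty.
Invoking archive scribe with p: /floruki/ditran/stipote/buslemp, c: trivig, and get created.
I call archive quote with p: /floruki/ditran/stipote/buslemp: trivig.
I call archive relocate with s: /floruki/ditran/stipote/pronuda/junocr, d: /floruki/ditran/stipote/pronuda/doso, and see ok.
I call archive scribe with p: /floruki/ditran/stipote/pronuda/doso, c: slocigre_ig, which returns overwrote.

Answer: {floruki/, floruki/ditran/, floruki/ditran/stipote/, floruki/ditran/stipote/buslemp=trivig, floruki/ditran/stipote/pronuda/, floruki/ditran/stipote/pronuda/doso=slocigre_ig}


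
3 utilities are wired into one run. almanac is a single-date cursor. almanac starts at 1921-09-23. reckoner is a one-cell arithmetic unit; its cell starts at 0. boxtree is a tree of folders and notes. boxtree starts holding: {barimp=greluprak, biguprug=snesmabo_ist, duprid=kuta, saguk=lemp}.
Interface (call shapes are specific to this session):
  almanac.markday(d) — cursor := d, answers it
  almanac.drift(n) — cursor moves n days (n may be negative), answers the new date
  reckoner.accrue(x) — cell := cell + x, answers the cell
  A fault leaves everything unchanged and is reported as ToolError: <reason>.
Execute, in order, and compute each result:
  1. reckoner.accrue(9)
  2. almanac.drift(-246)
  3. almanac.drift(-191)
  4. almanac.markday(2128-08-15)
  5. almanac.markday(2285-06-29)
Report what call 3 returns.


CALL reckoner.accrue[x→9]
RET  9
CALL almanac.drift[n→-246]
RET  1921-01-20
CALL almanac.drift[n→-191]
RET  1920-07-13
CALL almanac.markday[d→2128-08-15]
RET  2128-08-15
CALL almanac.markday[d→2285-06-29]
RET  2285-06-29

Answer: 1920-07-13


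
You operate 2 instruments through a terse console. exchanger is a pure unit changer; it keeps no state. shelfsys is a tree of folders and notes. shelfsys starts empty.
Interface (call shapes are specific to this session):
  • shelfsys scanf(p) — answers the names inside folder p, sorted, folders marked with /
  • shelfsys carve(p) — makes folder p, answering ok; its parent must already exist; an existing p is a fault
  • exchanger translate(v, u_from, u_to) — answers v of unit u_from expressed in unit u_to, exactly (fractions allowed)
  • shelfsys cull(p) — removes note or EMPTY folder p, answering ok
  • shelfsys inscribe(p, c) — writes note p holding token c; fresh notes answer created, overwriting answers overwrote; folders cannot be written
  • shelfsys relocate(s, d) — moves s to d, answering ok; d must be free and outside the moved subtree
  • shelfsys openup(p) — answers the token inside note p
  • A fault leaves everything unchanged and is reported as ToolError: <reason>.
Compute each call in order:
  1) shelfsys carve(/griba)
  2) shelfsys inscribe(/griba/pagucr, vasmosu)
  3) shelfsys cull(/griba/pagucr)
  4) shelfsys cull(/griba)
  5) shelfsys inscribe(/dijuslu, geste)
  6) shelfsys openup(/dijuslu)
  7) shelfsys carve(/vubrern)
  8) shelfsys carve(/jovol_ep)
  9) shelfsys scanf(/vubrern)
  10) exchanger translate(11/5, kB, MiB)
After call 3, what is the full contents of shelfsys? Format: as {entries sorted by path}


Answer: {griba/}

Derivation:
CALL shelfsys carve[/griba]
RET  ok
CALL shelfsys inscribe[/griba/pagucr; vasmosu]
RET  created
CALL shelfsys cull[/griba/pagucr]
RET  ok
CALL shelfsys cull[/griba]
RET  ok
CALL shelfsys inscribe[/dijuslu; geste]
RET  created
CALL shelfsys openup[/dijuslu]
RET  geste
CALL shelfsys carve[/vubrern]
RET  ok
CALL shelfsys carve[/jovol_ep]
RET  ok
CALL shelfsys scanf[/vubrern]
RET  []
CALL exchanger translate[11/5; kB; MiB]
RET  275/131072


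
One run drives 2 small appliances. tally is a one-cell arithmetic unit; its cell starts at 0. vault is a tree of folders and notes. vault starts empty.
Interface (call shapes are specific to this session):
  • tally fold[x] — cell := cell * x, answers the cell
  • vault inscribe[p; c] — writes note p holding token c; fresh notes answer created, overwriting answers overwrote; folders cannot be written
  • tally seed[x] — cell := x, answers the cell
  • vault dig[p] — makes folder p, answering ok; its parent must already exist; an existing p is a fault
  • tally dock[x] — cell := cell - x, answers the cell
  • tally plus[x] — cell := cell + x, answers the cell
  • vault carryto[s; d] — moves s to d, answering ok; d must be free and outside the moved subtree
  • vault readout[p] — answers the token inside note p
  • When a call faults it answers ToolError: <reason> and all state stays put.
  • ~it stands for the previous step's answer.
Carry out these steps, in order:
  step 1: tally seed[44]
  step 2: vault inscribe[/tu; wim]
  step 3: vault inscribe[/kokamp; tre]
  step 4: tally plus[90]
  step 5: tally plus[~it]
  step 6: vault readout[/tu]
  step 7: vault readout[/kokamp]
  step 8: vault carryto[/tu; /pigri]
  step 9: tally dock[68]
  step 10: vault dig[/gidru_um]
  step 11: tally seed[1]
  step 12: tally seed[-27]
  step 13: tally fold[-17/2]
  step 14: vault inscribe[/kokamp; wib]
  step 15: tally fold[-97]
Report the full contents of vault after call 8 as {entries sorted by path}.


I call tally seed on x: 44, giving 44.
Then vault inscribe on p: /tu, c: wim: created.
I call vault inscribe on p: /kokamp, c: tre, → created.
Now I run tally plus on x: 90, — result: 134.
Using tally plus on x: ~it: 268.
I try vault readout on p: /tu, yielding wim.
I use vault readout on p: /kokamp, which returns tre.
I use vault carryto on s: /tu, d: /pigri: ok.
Next I call tally dock on x: 68, → 200.
Using vault dig on p: /gidru_um, which returns ok.
Invoking tally seed on x: 1, and get 1.
Next I call tally seed on x: -27, and get -27.
I use tally fold on x: -17/2, → 459/2.
I use vault inscribe on p: /kokamp, c: wib, which returns overwrote.
Using tally fold on x: -97: -44523/2.

Answer: {kokamp=tre, pigri=wim}


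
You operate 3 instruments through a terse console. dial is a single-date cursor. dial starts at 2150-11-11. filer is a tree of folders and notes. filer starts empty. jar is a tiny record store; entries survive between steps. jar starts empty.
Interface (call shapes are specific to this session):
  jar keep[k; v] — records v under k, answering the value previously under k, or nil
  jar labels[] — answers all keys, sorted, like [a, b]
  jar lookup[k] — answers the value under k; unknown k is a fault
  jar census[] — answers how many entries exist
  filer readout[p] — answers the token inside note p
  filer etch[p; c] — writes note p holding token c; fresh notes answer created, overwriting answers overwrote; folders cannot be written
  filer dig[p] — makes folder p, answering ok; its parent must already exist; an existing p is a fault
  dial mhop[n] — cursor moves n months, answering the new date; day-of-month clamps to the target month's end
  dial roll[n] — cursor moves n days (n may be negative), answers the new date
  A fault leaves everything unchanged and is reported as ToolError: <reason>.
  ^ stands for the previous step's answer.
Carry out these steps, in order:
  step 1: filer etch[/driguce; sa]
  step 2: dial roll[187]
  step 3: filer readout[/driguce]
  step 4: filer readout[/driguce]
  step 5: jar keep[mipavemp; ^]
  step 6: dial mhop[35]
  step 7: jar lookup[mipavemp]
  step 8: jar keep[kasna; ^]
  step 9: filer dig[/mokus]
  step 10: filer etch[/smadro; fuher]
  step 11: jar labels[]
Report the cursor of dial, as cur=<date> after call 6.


% 1. filer etch(p='/driguce', c='sa') == created
% 2. dial roll(n='187') == 2151-05-17
% 3. filer readout(p='/driguce') == sa
% 4. filer readout(p='/driguce') == sa
% 5. jar keep(k='mipavemp', v='^') == nil
% 6. dial mhop(n='35') == 2154-04-17
% 7. jar lookup(k='mipavemp') == sa
% 8. jar keep(k='kasna', v='^') == nil
% 9. filer dig(p='/mokus') == ok
% 10. filer etch(p='/smadro', c='fuher') == created
% 11. jar labels() == [kasna, mipavemp]

Answer: cur=2154-04-17


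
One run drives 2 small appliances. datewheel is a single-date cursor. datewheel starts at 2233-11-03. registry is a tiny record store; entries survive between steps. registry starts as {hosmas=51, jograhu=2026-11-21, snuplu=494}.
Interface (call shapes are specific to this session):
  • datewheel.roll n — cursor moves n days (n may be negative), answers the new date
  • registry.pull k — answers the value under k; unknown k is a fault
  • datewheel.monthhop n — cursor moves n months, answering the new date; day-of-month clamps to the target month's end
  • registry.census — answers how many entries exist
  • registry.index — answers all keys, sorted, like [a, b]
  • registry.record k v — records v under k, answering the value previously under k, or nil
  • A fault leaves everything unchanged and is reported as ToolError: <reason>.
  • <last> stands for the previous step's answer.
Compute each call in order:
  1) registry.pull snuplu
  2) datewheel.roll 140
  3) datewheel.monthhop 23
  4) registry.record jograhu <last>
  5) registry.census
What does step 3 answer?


Answer: 2236-02-23

Derivation:
~$ registry.pull k→snuplu
:: 494
~$ datewheel.roll n→140
:: 2234-03-23
~$ datewheel.monthhop n→23
:: 2236-02-23
~$ registry.record k→jograhu v→<last>
:: 2026-11-21
~$ registry.census
:: 3


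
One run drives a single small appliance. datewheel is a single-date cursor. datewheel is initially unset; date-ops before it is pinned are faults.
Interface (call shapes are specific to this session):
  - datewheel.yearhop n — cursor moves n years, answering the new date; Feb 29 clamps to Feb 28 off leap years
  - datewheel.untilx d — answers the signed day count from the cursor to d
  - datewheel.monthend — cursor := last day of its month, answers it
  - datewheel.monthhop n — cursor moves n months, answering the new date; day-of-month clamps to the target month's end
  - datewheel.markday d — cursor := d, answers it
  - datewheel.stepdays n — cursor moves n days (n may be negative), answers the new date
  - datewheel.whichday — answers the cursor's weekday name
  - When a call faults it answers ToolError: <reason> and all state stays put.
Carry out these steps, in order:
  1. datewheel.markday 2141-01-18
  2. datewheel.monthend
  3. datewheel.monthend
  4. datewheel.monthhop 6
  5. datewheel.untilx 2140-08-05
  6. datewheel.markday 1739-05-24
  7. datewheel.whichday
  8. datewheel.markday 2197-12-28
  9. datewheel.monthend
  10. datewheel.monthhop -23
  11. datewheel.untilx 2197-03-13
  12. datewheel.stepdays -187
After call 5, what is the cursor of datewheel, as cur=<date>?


[in] datewheel.markday d='2141-01-18'
[out] 2141-01-18
[in] datewheel.monthend
[out] 2141-01-31
[in] datewheel.monthend
[out] 2141-01-31
[in] datewheel.monthhop n='6'
[out] 2141-07-31
[in] datewheel.untilx d='2140-08-05'
[out] -360
[in] datewheel.markday d='1739-05-24'
[out] 1739-05-24
[in] datewheel.whichday
[out] Sunday
[in] datewheel.markday d='2197-12-28'
[out] 2197-12-28
[in] datewheel.monthend
[out] 2197-12-31
[in] datewheel.monthhop n='-23'
[out] 2196-01-31
[in] datewheel.untilx d='2197-03-13'
[out] 407
[in] datewheel.stepdays n='-187'
[out] 2195-07-28

Answer: cur=2141-07-31


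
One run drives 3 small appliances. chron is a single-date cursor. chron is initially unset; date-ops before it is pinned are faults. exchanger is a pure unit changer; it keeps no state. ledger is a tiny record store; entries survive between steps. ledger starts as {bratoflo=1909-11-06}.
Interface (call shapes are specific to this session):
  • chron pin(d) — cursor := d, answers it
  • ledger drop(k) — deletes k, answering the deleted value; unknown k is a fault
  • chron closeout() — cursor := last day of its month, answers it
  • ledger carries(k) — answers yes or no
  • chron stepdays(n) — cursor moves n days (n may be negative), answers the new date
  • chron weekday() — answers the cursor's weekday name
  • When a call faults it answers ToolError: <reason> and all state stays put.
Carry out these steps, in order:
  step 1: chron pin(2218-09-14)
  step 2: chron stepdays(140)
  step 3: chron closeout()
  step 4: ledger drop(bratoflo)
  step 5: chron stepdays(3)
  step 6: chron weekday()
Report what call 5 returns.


Answer: 2219-03-03

Derivation:
;; 1. chron pin(d='2218-09-14') == 2218-09-14
;; 2. chron stepdays(n='140') == 2219-02-01
;; 3. chron closeout() == 2219-02-28
;; 4. ledger drop(k='bratoflo') == 1909-11-06
;; 5. chron stepdays(n='3') == 2219-03-03
;; 6. chron weekday() == Wednesday


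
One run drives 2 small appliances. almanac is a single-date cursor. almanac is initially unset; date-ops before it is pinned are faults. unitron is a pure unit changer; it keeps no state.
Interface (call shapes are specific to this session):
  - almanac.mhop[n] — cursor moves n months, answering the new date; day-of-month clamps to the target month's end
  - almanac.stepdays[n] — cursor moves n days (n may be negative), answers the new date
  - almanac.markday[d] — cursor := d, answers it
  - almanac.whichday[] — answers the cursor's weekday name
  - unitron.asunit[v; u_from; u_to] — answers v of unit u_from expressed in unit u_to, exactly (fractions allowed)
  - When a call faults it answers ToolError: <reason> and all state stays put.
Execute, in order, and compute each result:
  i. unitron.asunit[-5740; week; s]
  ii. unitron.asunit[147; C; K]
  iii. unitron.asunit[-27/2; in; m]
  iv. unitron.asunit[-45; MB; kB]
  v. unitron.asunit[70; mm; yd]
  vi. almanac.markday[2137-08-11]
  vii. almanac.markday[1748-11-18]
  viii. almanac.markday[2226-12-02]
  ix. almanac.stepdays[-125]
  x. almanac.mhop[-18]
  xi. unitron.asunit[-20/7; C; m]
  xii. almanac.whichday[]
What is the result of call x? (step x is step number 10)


Answer: 2225-01-30

Derivation:
==> asunit(-5740, week, s)
<== -3471552000
==> asunit(147, C, K)
<== 8403/20
==> asunit(-27/2, in, m)
<== -3429/10000
==> asunit(-45, MB, kB)
<== -45000
==> asunit(70, mm, yd)
<== 175/2286
==> markday(2137-08-11)
<== 2137-08-11
==> markday(1748-11-18)
<== 1748-11-18
==> markday(2226-12-02)
<== 2226-12-02
==> stepdays(-125)
<== 2226-07-30
==> mhop(-18)
<== 2225-01-30
==> asunit(-20/7, C, m)
<== ToolError: incompatible units
==> whichday()
<== Sunday


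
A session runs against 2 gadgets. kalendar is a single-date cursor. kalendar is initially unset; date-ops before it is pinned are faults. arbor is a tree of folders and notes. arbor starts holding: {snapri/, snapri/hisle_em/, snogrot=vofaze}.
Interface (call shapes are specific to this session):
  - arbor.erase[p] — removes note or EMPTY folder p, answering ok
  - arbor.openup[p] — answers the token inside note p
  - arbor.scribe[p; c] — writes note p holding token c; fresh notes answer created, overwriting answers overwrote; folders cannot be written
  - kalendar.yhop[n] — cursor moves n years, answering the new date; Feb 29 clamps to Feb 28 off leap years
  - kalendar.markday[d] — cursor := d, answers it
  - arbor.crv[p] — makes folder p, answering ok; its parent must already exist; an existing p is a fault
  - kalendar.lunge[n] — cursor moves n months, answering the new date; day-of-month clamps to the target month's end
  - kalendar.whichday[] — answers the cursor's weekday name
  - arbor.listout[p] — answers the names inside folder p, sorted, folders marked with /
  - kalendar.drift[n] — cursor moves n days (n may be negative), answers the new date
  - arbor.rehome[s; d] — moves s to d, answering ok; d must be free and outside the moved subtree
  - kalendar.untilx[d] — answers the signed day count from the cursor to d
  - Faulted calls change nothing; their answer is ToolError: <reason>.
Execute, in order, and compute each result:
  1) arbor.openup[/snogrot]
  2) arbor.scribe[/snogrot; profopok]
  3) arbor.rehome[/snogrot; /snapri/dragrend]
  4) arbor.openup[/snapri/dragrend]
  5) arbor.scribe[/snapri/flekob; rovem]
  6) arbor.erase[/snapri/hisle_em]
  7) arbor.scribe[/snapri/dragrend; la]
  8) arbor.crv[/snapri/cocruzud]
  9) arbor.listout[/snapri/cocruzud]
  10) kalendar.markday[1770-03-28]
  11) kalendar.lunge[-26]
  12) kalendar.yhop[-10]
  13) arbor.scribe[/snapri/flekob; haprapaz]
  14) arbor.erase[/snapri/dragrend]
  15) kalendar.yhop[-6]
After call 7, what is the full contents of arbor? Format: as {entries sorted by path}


>>> openup p→/snogrot
:: vofaze
>>> scribe p→/snogrot c→profopok
:: overwrote
>>> rehome s→/snogrot d→/snapri/dragrend
:: ok
>>> openup p→/snapri/dragrend
:: profopok
>>> scribe p→/snapri/flekob c→rovem
:: created
>>> erase p→/snapri/hisle_em
:: ok
>>> scribe p→/snapri/dragrend c→la
:: overwrote
>>> crv p→/snapri/cocruzud
:: ok
>>> listout p→/snapri/cocruzud
:: []
>>> markday d→1770-03-28
:: 1770-03-28
>>> lunge n→-26
:: 1768-01-28
>>> yhop n→-10
:: 1758-01-28
>>> scribe p→/snapri/flekob c→haprapaz
:: overwrote
>>> erase p→/snapri/dragrend
:: ok
>>> yhop n→-6
:: 1752-01-28

Answer: {snapri/, snapri/dragrend=la, snapri/flekob=rovem}


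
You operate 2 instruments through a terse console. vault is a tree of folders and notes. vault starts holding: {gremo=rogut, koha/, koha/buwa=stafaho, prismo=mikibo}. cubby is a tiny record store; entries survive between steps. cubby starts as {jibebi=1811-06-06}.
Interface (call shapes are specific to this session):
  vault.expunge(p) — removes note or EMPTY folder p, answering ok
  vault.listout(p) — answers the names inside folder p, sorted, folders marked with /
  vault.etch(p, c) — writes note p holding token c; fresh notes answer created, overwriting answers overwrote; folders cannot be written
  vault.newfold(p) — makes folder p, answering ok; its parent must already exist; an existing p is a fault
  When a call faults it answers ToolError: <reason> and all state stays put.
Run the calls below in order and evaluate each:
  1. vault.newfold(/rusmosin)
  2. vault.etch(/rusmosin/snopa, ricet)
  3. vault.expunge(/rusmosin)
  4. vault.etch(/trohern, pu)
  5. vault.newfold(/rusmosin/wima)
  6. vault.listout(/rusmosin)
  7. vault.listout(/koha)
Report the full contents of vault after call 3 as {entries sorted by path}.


Act: vault.newfold[p=/rusmosin]
Obs: ok
Act: vault.etch[p=/rusmosin/snopa; c=ricet]
Obs: created
Act: vault.expunge[p=/rusmosin]
Obs: ToolError: not empty
Act: vault.etch[p=/trohern; c=pu]
Obs: created
Act: vault.newfold[p=/rusmosin/wima]
Obs: ok
Act: vault.listout[p=/rusmosin]
Obs: [snopa, wima/]
Act: vault.listout[p=/koha]
Obs: [buwa]

Answer: {gremo=rogut, koha/, koha/buwa=stafaho, prismo=mikibo, rusmosin/, rusmosin/snopa=ricet}


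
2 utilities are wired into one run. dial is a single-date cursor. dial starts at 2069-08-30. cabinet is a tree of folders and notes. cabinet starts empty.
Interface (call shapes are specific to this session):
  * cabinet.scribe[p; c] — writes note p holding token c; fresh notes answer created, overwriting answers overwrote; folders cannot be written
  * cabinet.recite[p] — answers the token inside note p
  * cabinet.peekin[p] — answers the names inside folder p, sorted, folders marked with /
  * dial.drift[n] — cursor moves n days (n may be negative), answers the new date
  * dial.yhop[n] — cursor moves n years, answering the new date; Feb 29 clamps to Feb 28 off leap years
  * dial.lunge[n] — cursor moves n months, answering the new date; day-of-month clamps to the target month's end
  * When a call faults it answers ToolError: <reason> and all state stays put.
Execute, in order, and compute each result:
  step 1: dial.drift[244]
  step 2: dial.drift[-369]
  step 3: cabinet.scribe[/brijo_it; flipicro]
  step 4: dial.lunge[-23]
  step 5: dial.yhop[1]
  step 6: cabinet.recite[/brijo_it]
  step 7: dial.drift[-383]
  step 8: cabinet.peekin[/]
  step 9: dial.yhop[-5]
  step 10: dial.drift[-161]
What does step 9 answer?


Answer: 2062-05-10

Derivation:
·→ drift(n: 244)
·← 2070-05-01
·→ drift(n: -369)
·← 2069-04-27
·→ scribe(p: /brijo_it, c: flipicro)
·← created
·→ lunge(n: -23)
·← 2067-05-27
·→ yhop(n: 1)
·← 2068-05-27
·→ recite(p: /brijo_it)
·← flipicro
·→ drift(n: -383)
·← 2067-05-10
·→ peekin(p: /)
·← [brijo_it]
·→ yhop(n: -5)
·← 2062-05-10
·→ drift(n: -161)
·← 2061-11-30


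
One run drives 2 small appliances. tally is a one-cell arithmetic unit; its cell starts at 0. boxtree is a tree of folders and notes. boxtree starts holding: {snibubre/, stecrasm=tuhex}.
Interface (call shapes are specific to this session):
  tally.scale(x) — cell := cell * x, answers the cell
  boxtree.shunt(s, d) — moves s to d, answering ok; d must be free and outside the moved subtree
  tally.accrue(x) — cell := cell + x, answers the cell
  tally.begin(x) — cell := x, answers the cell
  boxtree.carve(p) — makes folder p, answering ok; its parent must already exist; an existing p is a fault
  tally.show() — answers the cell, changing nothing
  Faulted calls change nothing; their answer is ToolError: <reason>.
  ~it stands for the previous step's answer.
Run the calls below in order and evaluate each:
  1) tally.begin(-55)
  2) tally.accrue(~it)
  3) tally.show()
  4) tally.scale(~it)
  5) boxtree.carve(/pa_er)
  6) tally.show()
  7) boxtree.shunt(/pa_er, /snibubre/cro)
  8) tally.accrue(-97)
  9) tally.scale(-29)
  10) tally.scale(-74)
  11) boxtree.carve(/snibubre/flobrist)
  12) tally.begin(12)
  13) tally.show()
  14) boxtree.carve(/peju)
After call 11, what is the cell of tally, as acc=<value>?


Answer: acc=25758438

Derivation:
Using tally.begin on x: -55, yielding -55.
Then tally.accrue on x: ~it, giving -110.
I call tally.show(), which returns -110.
I run tally.scale on x: ~it, and see 12100.
Next I call boxtree.carve on p: /pa_er, and observe ok.
Calling tally.show, → 12100.
I invoke boxtree.shunt on s: /pa_er, d: /snibubre/cro, and observe ok.
Then tally.accrue on x: -97: 12003.
Next I call tally.scale on x: -29, and see -348087.
I invoke tally.scale on x: -74, yielding 25758438.
Using boxtree.carve on p: /snibubre/flobrist, yielding ok.
I run tally.begin on x: 12, and see 12.
Next I call tally.show, yielding 12.
Invoking boxtree.carve on p: /peju, → ok.


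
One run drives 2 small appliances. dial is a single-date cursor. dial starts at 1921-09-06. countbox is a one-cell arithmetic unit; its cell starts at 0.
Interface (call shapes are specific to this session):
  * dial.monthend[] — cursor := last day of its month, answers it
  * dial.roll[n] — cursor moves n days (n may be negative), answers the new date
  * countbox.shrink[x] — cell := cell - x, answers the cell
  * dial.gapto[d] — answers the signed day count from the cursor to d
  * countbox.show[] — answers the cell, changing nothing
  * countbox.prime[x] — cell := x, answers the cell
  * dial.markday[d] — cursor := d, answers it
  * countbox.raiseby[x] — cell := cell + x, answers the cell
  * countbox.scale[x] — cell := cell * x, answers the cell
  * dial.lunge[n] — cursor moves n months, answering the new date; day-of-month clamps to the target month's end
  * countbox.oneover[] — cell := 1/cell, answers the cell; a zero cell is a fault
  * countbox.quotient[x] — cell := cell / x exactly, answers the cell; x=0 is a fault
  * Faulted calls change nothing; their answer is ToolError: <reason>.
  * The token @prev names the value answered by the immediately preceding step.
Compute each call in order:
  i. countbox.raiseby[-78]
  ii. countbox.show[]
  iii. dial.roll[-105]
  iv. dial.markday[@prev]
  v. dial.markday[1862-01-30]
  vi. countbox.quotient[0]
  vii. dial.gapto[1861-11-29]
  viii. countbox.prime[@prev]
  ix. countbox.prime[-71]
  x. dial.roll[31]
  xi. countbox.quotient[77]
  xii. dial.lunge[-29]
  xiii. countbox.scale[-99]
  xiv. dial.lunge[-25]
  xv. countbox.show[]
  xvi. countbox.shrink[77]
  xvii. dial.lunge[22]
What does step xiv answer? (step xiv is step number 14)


Answer: 1857-09-02

Derivation:
;; countbox.raiseby(x→-78) ~> -78
;; countbox.show() ~> -78
;; dial.roll(n→-105) ~> 1921-05-24
;; dial.markday(d→@prev) ~> 1921-05-24
;; dial.markday(d→1862-01-30) ~> 1862-01-30
;; countbox.quotient(x→0) ~> ToolError: division by zero
;; dial.gapto(d→1861-11-29) ~> -62
;; countbox.prime(x→@prev) ~> -62
;; countbox.prime(x→-71) ~> -71
;; dial.roll(n→31) ~> 1862-03-02
;; countbox.quotient(x→77) ~> -71/77
;; dial.lunge(n→-29) ~> 1859-10-02
;; countbox.scale(x→-99) ~> 639/7
;; dial.lunge(n→-25) ~> 1857-09-02
;; countbox.show() ~> 639/7
;; countbox.shrink(x→77) ~> 100/7
;; dial.lunge(n→22) ~> 1859-07-02


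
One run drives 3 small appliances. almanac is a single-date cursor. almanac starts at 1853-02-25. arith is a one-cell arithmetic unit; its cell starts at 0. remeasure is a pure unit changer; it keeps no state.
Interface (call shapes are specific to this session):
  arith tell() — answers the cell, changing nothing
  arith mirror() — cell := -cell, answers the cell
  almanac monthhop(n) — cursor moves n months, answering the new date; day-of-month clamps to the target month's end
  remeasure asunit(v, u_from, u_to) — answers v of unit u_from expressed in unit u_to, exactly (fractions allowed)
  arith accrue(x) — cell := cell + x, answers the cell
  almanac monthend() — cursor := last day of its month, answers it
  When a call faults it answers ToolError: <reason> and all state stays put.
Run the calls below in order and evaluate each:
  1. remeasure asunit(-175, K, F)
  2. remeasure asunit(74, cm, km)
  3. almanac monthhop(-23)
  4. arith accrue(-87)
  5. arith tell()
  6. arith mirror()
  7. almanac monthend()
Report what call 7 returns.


Invoking remeasure asunit(v: -175, u_from: K, u_to: F), which returns -77467/100.
Now I run remeasure asunit(v: 74, u_from: cm, u_to: km), and observe 37/50000.
I invoke almanac monthhop(n: -23): 1851-03-25.
Calling arith accrue(x: -87), → -87.
I run arith tell(), and get -87.
Next I call arith mirror(), and get 87.
I call almanac monthend(), which returns 1851-03-31.

Answer: 1851-03-31
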